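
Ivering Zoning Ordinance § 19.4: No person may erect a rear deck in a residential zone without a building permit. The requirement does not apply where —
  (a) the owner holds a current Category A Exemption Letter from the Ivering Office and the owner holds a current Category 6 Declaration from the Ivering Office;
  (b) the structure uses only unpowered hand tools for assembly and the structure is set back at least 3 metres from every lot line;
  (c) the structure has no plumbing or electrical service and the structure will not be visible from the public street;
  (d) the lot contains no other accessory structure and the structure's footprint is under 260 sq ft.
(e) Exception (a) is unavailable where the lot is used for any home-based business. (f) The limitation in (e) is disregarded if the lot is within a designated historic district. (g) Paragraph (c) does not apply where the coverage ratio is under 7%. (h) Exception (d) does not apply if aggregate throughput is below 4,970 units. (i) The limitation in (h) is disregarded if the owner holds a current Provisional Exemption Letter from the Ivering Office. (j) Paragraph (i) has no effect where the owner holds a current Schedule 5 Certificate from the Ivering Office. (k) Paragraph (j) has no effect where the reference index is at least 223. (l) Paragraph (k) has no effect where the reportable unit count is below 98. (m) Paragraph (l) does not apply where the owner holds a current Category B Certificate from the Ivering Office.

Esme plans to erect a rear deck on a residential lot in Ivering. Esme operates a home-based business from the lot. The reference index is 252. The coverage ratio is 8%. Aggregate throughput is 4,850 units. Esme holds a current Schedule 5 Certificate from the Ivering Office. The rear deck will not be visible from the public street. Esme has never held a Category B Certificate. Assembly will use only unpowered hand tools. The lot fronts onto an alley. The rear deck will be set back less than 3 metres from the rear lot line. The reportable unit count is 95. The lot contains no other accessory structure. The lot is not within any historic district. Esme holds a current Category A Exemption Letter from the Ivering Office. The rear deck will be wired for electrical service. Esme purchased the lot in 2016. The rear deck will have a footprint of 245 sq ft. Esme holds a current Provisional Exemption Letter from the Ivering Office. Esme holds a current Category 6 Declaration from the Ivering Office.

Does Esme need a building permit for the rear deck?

Yes — Esme must obtain a building permit.

Exception (a) is satisfied on its face — a current Category A Exemption Letter is held; a current Category 6 Declaration is held. Turning to paragraphs (e)–(f): (e) is triggered — a home-based business operates on the lot. (f), which would lift (e), is not triggered — the lot is not in a historic district. So (a) is unavailable.
Exception (b) fails — the rear setback is under 3 m.
Exception (c) fails — electrical service is planned.
All of (d)'s requirements are met (the lot has no other accessory structure; the structure's footprint is 245 sq ft, under the 260 sq ft limit). However, paragraphs (h)–(m) must be considered: (h) is triggered — aggregate throughput is 4,850 units, below the 4,970 units limit. (i) would limit (h) — a current Provisional Exemption Letter is held — but (j) sets (i) aside: (j) is triggered — a current Schedule 5 Certificate is held. (k) is engaged (the reference index is 252, meeting the 223 threshold), but yields to (l): (l) operates against (k): the reportable unit count is 95, below the 98 limit. (m), which would lift (l), is inapplicable — no current Category B Certificate is held. So (d) is unavailable.
No exception displaces § 19.4.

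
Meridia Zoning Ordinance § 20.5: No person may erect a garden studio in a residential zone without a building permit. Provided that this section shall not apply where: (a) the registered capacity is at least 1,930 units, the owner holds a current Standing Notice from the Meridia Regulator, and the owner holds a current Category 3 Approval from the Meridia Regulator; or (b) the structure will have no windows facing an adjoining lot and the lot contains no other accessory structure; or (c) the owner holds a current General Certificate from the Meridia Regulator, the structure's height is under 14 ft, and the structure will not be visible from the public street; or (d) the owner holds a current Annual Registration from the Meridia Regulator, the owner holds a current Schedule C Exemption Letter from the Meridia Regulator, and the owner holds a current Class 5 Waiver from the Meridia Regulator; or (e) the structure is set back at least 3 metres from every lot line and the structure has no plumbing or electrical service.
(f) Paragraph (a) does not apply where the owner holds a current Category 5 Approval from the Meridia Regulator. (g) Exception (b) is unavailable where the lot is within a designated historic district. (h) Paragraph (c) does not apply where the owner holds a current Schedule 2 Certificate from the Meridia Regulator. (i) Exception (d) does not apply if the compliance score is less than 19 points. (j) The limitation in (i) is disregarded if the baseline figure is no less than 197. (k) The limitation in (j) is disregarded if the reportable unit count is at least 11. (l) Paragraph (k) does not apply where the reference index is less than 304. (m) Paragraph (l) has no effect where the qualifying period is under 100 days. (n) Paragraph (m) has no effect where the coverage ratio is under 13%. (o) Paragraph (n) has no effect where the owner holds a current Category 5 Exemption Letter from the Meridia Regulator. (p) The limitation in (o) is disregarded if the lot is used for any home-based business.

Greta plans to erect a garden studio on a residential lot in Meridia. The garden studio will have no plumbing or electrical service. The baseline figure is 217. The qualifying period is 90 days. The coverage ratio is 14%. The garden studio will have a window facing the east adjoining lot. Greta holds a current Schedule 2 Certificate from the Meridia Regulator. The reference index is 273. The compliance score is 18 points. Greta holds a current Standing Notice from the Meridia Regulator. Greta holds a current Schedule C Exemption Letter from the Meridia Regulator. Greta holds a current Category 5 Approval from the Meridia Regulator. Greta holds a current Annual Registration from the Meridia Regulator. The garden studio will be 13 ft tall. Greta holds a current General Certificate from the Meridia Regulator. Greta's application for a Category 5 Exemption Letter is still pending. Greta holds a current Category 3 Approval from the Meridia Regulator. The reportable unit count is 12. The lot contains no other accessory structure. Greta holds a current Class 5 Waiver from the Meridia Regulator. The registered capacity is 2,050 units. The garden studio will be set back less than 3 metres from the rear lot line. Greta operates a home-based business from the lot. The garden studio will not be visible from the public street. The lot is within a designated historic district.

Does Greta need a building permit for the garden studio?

Exception (a): the registered capacity is 2,050 units, meeting the 1,930 units threshold; a current Standing Notice is held; a current Category 3 Approval is held — every condition holds. However, paragraph (f) must be considered: (f) operates against (a): a current Category 5 Approval is held. Exception (a) does not apply.
Exception (b) does not apply: a window faces an adjoining lot.
Exception (c)'s conditions are all satisfied: a current General Certificate is held; the structure's height is 13 ft, under the 14 ft limit; the structure will not be visible from the street. But: (h) operates against (c): a current Schedule 2 Certificate is held. (c) is therefore removed.
Exception (d)'s conditions are all satisfied: a current Annual Registration is held; a current Schedule C Exemption Letter is held; a current Class 5 Waiver is held. However, paragraphs (i)–(p) must be considered: (i) is triggered — the compliance score is 18 points, less than the 19 points limit. (j) would limit (i) — the baseline figure is 217, meeting the 197 threshold — but (k) sets (j) aside: (k) applies — the reportable unit count is 12, meeting the 11 threshold. (l) applies (the reference index is 273, less than the 304 limit), but is itself disapplied by (m): (m) operates against (l): the qualifying period is 90 days, under the 100 days limit. (n), which would lift (m), is not triggered — the coverage ratio is 14%, not under 13%. So (d) is unavailable.
Exception (e) requires that the structure is set back at least 3 metres from every lot line; but the rear setback is under 3 m, so (e) is unavailable.
Every exception is unavailable, so the rule governs.

Yes — Greta must obtain a building permit.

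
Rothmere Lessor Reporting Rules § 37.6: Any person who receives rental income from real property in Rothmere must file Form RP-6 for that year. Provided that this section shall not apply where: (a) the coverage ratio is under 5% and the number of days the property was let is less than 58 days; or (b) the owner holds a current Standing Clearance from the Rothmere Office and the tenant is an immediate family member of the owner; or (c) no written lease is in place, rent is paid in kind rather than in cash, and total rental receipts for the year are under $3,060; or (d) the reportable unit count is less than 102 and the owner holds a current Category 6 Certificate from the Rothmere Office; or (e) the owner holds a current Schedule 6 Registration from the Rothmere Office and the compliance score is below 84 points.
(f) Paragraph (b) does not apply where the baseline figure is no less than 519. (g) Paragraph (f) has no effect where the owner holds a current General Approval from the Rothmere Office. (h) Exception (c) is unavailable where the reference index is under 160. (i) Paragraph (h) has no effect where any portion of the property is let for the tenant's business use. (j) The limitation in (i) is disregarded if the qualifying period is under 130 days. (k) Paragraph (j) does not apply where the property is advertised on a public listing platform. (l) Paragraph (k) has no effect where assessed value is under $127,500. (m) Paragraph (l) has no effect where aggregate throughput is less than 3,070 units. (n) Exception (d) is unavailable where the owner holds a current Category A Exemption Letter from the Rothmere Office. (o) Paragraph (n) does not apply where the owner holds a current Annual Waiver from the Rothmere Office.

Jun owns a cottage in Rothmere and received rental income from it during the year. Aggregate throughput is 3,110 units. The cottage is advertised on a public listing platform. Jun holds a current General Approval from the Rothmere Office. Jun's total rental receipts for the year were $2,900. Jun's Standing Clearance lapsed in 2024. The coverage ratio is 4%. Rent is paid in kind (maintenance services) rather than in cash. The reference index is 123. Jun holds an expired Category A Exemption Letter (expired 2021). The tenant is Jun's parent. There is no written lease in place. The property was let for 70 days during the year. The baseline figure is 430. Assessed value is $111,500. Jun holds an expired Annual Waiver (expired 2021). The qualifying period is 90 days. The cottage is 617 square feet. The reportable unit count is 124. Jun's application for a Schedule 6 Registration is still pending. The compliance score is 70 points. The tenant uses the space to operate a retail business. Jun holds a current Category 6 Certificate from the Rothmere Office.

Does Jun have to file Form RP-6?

Yes — Jun must file Form RP-6.

Exception (a) does not apply: the number of days the property was let is 70 days, not less than 58 days.
Exception (b) fails — no current Standing Clearance is held.
All of (c)'s requirements are met (there is no written lease; rent is paid in kind; total rental receipts for the year are $2,900, under the $3,060 limit). But applying paragraphs (h)–(m): (h) applies — the reference index is 123, under the 160 limit. (i) would limit (h) — the space is let for business use — but (j) sets (i) aside: (j) is triggered — the qualifying period is 90 days, under the 130 days limit. (k) would limit (j) — the property is publicly advertised — but (l) sets (k) aside: (l) operates — assessed value is $111,500, under the $127,500 limit. (m) is not engaged (aggregate throughput is 3,110 units, not less than 3,070 units), so (l) stands. (c) is therefore removed.
Exception (d) requires that the reportable unit count is less than 102; but the reportable unit count is 124, not less than 102, so (d) is unavailable.
Exception (e) fails — the Schedule 6 Registration is not current.
No exception applies. The general rule governs.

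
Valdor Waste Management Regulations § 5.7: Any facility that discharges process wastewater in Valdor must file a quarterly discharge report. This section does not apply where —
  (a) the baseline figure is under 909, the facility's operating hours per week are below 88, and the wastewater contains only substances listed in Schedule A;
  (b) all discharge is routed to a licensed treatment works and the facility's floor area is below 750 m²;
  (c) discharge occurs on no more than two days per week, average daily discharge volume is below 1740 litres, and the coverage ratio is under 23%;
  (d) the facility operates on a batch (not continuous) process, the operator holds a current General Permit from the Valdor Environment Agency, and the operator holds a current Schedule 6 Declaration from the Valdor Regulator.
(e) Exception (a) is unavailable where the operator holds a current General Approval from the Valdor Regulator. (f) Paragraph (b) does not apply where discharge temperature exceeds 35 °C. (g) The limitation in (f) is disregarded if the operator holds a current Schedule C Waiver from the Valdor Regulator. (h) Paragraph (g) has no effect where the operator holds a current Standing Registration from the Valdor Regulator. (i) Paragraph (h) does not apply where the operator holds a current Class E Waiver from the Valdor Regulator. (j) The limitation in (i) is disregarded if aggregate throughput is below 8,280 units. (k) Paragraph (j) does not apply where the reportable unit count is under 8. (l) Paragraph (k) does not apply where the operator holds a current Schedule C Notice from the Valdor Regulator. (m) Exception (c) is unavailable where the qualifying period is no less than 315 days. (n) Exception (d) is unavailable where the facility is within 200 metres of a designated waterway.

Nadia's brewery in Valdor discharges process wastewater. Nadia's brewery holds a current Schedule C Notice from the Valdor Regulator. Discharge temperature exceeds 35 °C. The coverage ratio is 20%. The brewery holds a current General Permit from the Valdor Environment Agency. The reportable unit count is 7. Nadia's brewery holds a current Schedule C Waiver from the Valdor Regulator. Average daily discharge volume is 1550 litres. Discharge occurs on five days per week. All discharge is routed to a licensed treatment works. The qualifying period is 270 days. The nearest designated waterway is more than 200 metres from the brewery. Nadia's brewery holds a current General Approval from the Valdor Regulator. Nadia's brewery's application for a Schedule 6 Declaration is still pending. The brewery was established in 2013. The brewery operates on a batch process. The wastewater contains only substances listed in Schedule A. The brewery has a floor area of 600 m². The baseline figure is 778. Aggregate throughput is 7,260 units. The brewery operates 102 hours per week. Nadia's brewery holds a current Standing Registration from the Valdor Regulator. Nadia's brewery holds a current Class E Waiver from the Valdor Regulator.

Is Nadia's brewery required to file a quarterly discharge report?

Yes — Nadia's brewery must file a quarterly discharge report.

Exception (a) fails — the facility's operating hours per week are 102, not below 88.
Exception (b) is satisfied on its face — discharge is routed to a licensed treatment works; the facility's floor area is 600 m², below the 750 m² limit. However, paragraphs (f)–(l) must be considered: (f) operates against (b): discharge temperature exceeds 35 °C. (g) would limit (f) — a current Schedule C Waiver is held — but (h) sets (g) aside: (h) operates against (g): a current Standing Registration is held. (i) would limit (h) — a current Class E Waiver is held — but (j) sets (i) aside: (j) operates against (i): aggregate throughput is 7,260 units, below the 8,280 units limit. (k) operates (the reportable unit count is 7, under the 8 limit), but is overridden by (l): (l) is engaged — a current Schedule C Notice is held. So (b) is unavailable.
Exception (c) requires that discharge occurs on no more than two days per week; but discharge occurs on five days per week, so (c) is unavailable.
Exception (d) fails — no current Schedule 6 Declaration is held.
No exception displaces § 5.7.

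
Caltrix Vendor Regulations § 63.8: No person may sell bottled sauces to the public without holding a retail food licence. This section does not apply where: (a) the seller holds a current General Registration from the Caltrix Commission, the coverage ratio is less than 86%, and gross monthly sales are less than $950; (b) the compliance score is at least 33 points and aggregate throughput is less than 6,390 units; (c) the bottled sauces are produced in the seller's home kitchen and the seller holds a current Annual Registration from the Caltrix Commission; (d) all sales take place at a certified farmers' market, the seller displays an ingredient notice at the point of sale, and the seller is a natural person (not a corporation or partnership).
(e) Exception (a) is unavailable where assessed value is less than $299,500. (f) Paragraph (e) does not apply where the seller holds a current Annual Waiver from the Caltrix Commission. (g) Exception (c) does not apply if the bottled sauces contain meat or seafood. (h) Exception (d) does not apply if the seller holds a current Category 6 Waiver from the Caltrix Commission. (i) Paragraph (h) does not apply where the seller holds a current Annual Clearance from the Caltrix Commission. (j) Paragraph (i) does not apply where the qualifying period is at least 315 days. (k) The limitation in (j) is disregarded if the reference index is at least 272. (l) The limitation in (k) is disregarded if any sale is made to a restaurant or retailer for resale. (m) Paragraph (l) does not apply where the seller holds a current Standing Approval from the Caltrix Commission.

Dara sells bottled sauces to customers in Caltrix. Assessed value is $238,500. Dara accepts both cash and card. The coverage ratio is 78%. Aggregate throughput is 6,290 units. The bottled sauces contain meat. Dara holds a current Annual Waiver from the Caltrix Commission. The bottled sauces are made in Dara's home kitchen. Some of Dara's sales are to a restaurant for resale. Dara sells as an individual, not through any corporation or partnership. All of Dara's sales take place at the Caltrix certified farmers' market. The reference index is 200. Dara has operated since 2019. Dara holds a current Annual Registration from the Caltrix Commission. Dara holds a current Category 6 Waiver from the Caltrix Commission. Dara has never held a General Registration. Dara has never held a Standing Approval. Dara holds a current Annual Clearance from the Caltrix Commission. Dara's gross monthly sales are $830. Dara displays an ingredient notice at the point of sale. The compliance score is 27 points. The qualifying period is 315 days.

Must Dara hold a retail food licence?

Exception (a) does not apply: there is no General Registration in force.
Exception (b) fails — the compliance score is 27 points, short of 33 points.
Exception (c)'s conditions are all satisfied: the bottled sauces are home-kitchen produced; a current Annual Registration is held. However, paragraph (g) must be considered: (g) is triggered — the bottled sauces contain meat. (c) is therefore removed.
Exception (d): all sales are at a certified farmers' market; an ingredient notice is displayed; the seller is a natural person — every condition holds. But: (h) operates against (d): a current Category 6 Waiver is held. (i) operates (a current Annual Clearance is held), but is set aside by (j): (j) operates against (i): the qualifying period is 315 days, meeting the 315 days threshold. (k), which would lift (j), is not engaged — the reference index is 200, short of 272. (d) is therefore removed.
Every exception is unavailable, so the rule governs.

Yes — Dara must hold a retail food licence.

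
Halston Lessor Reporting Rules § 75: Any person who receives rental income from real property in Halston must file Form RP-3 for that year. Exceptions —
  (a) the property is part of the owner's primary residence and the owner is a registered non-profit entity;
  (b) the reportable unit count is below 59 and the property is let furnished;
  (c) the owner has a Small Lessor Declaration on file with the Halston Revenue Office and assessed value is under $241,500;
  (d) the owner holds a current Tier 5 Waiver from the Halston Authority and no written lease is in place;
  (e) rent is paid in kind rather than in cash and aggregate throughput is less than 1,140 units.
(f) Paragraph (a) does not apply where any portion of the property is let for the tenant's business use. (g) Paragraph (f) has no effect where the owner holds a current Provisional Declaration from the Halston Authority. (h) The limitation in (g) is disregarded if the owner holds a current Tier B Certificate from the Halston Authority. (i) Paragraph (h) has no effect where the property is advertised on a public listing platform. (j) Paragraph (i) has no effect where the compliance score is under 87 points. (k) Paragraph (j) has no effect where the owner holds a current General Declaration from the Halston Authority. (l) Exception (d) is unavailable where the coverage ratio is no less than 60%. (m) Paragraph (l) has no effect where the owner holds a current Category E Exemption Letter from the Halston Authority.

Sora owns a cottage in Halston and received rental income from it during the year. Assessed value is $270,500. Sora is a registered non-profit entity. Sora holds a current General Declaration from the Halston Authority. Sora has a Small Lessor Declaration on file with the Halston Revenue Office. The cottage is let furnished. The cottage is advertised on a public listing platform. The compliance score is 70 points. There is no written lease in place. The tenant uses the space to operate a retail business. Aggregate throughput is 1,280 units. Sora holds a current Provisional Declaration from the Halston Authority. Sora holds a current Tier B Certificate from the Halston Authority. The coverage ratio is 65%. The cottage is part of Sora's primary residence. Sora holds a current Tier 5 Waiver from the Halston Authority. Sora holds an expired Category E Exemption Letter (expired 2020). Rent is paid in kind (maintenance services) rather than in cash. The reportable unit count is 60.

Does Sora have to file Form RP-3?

Exception (a) is satisfied on its face — the cottage is part of the primary residence; Sora is a registered non-profit. Applying paragraphs (f)–(k): (f) is triggered (the space is let for business use), but is displaced by (g): (g) is triggered — a current Provisional Declaration is held. (h) operates (a current Tier B Certificate is held), but is set aside by (i): (i) operates against (h): the property is publicly advertised. (j) would limit (i) — the compliance score is 70 points, under the 87 points limit — but (k) sets (j) aside: (k) operates — a current General Declaration is held. (a) remains available.
Exception (b) requires that the reportable unit count is below 59; but the reportable unit count is 60, not below 59, so (b) is unavailable.
Exception (c) requires that assessed value is under $241,500; but assessed value is $270,500, not under $241,500, so (c) is unavailable.
Exception (d): a current Tier 5 Waiver is held; there is no written lease — every condition holds. But applying paragraphs (l)–(m): (l) operates against (d): the coverage ratio is 65%, meeting the 60% threshold. (m) does not operate here (the Category E Exemption Letter is not current), so (l) stands. Exception (d) does not apply.
Exception (e) fails — aggregate throughput is 1,280 units, not less than 1,140 units.

No — exception (a) applies; Sora is not required to file Form RP-3.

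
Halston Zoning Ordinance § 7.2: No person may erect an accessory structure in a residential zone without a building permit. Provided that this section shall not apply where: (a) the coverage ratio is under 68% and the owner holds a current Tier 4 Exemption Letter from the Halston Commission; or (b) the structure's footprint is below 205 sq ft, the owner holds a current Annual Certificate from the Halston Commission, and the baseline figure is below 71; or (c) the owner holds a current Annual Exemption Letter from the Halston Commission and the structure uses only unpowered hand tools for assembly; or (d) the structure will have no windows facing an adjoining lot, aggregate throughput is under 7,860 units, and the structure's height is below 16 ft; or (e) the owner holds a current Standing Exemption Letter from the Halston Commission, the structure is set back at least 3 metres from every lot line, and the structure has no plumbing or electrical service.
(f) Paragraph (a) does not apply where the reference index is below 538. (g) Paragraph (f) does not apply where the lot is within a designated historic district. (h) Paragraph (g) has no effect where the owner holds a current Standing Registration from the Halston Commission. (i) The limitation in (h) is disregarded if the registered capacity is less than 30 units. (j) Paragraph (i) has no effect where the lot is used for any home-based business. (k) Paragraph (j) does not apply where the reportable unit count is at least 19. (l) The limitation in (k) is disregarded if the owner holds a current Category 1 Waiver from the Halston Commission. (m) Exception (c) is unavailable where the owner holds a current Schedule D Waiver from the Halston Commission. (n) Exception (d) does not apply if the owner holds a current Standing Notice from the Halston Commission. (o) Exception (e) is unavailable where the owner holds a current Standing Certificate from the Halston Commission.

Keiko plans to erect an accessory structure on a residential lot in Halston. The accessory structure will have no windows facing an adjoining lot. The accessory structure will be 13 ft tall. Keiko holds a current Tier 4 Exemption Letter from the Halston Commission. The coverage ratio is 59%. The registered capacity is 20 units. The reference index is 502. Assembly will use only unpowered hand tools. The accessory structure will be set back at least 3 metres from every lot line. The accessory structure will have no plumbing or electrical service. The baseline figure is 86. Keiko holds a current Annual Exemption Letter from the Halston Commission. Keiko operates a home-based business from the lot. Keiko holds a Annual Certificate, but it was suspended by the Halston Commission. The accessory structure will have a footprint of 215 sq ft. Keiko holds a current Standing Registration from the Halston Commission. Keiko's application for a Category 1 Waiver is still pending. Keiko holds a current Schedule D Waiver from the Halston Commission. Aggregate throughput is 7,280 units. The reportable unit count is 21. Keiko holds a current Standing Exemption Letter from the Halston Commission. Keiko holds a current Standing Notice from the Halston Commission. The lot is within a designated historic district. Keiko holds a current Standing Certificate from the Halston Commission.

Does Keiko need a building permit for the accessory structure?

No — exception (a) applies; Keiko does not need a building permit.

Exception (a): the coverage ratio is 59%, under the 68% limit; a current Tier 4 Exemption Letter is held — every condition holds. As to paragraphs (f)–(l): (f) is triggered (the reference index is 502, below the 538 limit), but is overridden by (g): (g) operates — the lot is in a historic district. (h) is triggered (a current Standing Registration is held), but is overridden by (i): (i) is triggered — the registered capacity is 20 units, less than the 30 units limit. (j) would limit (i) — a home-based business operates on the lot — but (k) sets (j) aside: (k) is engaged — the reportable unit count is 21, meeting the 19 threshold. (l), which would lift (k), is not engaged — the Category 1 Waiver is not current. Exception (a) stands.
Exception (b) does not apply: the structure's footprint is 215 sq ft, not below 205 sq ft.
Exception (c): a current Annual Exemption Letter is held; assembly uses only hand tools — every condition holds. But applying paragraph (m): (m) operates — a current Schedule D Waiver is held. (c) is therefore removed.
All of (d)'s requirements are met (no windows face an adjoining lot; aggregate throughput is 7,280 units, under the 7,860 units limit; the structure's height is 13 ft, below the 16 ft limit). But applying paragraph (n): (n) is triggered — a current Standing Notice is held. (d) is therefore removed.
Exception (e)'s conditions are all satisfied: a current Standing Exemption Letter is held; the setback is at least 3 m on every side; there is no plumbing or electrical service. However, paragraph (o) must be considered: (o) operates against (e): a current Standing Certificate is held. So (e) is unavailable.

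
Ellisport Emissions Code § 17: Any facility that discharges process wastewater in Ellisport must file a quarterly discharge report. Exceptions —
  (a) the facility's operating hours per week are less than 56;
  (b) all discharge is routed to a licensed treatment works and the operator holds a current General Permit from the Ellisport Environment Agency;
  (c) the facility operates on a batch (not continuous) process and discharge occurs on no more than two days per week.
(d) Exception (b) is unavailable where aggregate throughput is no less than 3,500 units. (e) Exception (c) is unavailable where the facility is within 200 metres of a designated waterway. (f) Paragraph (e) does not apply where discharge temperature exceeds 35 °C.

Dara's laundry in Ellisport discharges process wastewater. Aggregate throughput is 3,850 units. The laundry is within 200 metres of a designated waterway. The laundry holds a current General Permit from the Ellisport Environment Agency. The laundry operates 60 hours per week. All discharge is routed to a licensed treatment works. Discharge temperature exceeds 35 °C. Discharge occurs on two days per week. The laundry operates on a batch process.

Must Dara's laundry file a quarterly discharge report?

Exception (a) fails — the facility's operating hours per week are 60, not less than 56.
All of (b)'s requirements are met (discharge is routed to a licensed treatment works; a current General Permit is held). Turning to paragraph (d): (d) is engaged — aggregate throughput is 3,850 units, meeting the 3,500 units threshold. So (b) is unavailable.
All of (c)'s requirements are met (the facility operates on a batch process; discharge occurs on no more than two days per week). Under paragraphs (e)–(f): (e) is engaged (the laundry is within 200 m of a designated waterway), but is itself disapplied by (f): (f) operates against (e): discharge temperature exceeds 35 °C. Exception (c) stands.

No — exception (c) applies; Dara's laundry is not required to file a quarterly discharge report.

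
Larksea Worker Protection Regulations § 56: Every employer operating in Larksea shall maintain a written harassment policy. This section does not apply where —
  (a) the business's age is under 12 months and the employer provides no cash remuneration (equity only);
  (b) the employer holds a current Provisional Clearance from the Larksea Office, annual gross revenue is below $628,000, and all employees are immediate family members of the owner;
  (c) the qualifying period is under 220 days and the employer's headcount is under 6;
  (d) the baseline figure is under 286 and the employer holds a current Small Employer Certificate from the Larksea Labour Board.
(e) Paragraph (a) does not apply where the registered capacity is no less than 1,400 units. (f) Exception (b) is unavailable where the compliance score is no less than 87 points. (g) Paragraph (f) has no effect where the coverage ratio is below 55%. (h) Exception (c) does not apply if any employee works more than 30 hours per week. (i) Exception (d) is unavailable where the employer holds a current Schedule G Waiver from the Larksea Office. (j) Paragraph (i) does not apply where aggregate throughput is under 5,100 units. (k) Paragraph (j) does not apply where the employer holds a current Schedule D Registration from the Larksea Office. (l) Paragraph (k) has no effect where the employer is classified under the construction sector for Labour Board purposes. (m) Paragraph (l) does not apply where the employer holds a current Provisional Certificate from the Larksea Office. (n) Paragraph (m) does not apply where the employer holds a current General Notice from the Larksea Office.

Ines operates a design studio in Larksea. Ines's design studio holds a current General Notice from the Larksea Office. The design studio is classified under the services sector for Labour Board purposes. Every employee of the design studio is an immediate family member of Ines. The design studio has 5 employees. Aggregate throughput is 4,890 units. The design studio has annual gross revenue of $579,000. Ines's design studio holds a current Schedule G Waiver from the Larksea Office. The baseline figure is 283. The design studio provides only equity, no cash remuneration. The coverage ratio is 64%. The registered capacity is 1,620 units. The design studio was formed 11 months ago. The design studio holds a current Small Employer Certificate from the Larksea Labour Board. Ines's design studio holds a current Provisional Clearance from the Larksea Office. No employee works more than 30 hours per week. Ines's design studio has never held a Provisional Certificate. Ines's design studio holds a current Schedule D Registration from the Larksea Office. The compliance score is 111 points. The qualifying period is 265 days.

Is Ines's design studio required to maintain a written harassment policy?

Exception (a)'s conditions are all satisfied: the business's age is 11 months, under the 12 months limit; remuneration is equity-only. But applying paragraph (e): (e) operates against (a): the registered capacity is 1,620 units, meeting the 1,400 units threshold. So (a) is unavailable.
Exception (b): a current Provisional Clearance is held; annual gross revenue is $579,000, below the $628,000 limit; every employee is an immediate family member — every condition holds. Turning to paragraphs (f)–(g): (f) is triggered — the compliance score is 111 points, meeting the 87 points threshold. (g) is not triggered (the coverage ratio is 64%, not below 55%), so (f) stands. So (b) is unavailable.
Exception (c) fails — the qualifying period is 265 days, not under 220 days.
Exception (d) is satisfied on its face — the baseline figure is 283, under the 286 limit; a current Small Employer Certificate is held. However, paragraphs (i)–(n) must be considered: (i) is engaged — a current Schedule G Waiver is held. (j) is triggered (aggregate throughput is 4,890 units, under the 5,100 units limit), but is itself disapplied by (k): (k) is engaged — a current Schedule D Registration is held. (l) is inapplicable (the design studio is classified under the services sector), so (k) stands. (d) is therefore removed.
No exception is made out. Ines's design studio falls within the general rule.

Yes — Ines's design studio must maintain a written harassment policy.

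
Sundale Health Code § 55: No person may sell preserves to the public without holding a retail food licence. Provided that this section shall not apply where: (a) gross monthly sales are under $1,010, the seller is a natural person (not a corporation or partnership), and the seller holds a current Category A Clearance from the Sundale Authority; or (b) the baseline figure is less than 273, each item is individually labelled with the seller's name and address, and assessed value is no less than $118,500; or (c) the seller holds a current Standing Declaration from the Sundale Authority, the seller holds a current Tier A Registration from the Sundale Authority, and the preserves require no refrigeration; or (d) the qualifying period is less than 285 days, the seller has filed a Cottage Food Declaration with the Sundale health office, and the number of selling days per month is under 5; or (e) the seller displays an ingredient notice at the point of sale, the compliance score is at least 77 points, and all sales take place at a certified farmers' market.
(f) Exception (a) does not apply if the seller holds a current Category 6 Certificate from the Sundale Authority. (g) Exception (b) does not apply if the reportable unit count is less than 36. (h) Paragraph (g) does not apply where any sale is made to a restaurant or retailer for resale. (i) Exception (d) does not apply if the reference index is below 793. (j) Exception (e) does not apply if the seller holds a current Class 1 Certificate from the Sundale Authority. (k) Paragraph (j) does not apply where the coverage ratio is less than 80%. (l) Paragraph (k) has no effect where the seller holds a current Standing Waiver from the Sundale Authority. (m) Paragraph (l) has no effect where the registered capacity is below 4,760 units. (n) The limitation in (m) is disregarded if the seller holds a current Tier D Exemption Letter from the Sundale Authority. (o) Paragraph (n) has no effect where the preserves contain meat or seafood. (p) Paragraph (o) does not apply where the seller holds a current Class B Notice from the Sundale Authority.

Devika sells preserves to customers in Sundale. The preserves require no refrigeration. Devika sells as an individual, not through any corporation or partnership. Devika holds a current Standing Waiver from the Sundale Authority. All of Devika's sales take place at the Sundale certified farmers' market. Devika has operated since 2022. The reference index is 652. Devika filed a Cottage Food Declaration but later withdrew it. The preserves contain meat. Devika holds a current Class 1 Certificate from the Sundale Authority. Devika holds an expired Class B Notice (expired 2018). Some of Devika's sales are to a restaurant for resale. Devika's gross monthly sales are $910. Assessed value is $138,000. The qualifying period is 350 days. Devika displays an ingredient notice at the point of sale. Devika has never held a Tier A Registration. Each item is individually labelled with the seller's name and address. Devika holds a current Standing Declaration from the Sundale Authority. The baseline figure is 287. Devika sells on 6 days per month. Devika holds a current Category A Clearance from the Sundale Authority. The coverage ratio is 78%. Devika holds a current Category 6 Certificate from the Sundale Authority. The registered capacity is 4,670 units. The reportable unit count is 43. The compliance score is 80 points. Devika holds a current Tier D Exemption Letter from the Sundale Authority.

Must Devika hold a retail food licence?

No — exception (e) applies; Devika is not required to hold a retail food licence.

Exception (a)'s conditions are all satisfied: gross monthly sales are $910, under the $1,010 limit; the seller is a natural person; a current Category A Clearance is held. However, paragraph (f) must be considered: (f) operates against (a): a current Category 6 Certificate is held. (a) is therefore removed.
Exception (b) fails — the baseline figure is 287, not less than 273.
Exception (c) fails — the Tier A Registration is not current.
Exception (d) requires that the qualifying period is less than 285 days; but the qualifying period is 350 days, not less than 285 days, so (d) is unavailable.
Exception (e)'s conditions are all satisfied: an ingredient notice is displayed; the compliance score is 80 points, meeting the 77 points threshold; all sales are at a certified farmers' market. Applying paragraphs (j)–(p): (j) would limit (e) — a current Class 1 Certificate is held — but (k) sets (j) aside: (k) operates against (j): the coverage ratio is 78%, less than the 80% limit. (l) applies (a current Standing Waiver is held), but yields to (m): (m) operates against (l): the registered capacity is 4,670 units, below the 4,760 units limit. (n) applies (a current Tier D Exemption Letter is held), but is displaced by (o): (o) operates against (n): the preserves contain meat. (p) does not operate here (no current Class B Notice is held), so (o) stands. Exception (e) stands.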